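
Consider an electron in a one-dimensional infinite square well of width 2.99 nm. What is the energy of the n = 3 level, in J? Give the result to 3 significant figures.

For an infinite well E_n = n²h²/(8m_eL²), so E_1 = h²/(8m_eL²) = (6.626×10^-34)²/(8·9.109×10^-31·(2.99×10^-9 m)²) = 6.739×10^-21 J.
Then E_3 = 3²·E_1 = 9·6.739×10^-21 J = 6.07×10^-20 J.

E_3 = 6.07×10^-20 J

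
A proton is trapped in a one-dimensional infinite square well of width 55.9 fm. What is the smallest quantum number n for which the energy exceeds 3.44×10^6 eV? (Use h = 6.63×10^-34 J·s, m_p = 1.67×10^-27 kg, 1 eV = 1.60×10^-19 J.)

n = 8

E_1 = h²/(8m_pL²) = 1.053×10^-14 J = 6.581×10^4 eV.
Need n² > 3.44×10^6/6.581×10^4 = 52.27, i.e. n > 7.230.
The smallest integer satisfying this is n = 8.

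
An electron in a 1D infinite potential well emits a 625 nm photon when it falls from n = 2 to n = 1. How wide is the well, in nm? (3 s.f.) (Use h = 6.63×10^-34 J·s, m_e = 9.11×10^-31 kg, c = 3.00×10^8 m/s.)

The photon carries ΔE = hc/λ = 6.63×10^-34·3.00×10^8/6.25×10^-7 m = 3.182×10^-19 J.
Since ΔE = (2² − 1²)E_1, E_1 = 1.061×10^-19 J, and L = h/√(8m_eE_1) = 7.54×10^-10 m = 0.754 nm.

L = 0.754 nm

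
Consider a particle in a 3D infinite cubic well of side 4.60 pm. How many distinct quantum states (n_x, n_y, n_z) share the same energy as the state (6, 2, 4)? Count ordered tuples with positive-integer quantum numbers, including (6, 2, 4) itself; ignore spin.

The level has n_x² + n_y² + n_z² = 56. The ordered positive-integer solutions are (2, 4, 6), (2, 6, 4), (4, 2, 6), (4, 6, 2), (6, 2, 4), (6, 4, 2).
That gives 6 states.

degeneracy = 6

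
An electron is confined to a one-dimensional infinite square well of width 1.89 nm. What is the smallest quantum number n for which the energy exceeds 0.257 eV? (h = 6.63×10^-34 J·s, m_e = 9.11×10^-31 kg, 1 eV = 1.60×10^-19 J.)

E_1 = h²/(8m_eL²) = 1.688×10^-20 J = 0.1055 eV.
Need n² > 0.257/0.1055 = 2.436, i.e. n > 1.561.
The smallest integer satisfying this is n = 2.

n = 2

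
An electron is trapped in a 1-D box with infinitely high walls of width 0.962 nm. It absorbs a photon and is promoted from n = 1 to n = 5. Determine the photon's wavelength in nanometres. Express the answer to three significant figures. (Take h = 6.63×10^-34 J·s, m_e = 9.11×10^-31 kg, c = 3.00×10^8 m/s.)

E_1 = h²/(8m_eL²) = 6.517×10^-20 J, so ΔE = (5² − 1²)E_1 = 1.564×10^-18 J.
λ = hc/ΔE = (6.63×10^-34·3.00×10^8)/1.564×10^-18 = 1.27×10^-7 m = 127 nm.

λ = 127 nm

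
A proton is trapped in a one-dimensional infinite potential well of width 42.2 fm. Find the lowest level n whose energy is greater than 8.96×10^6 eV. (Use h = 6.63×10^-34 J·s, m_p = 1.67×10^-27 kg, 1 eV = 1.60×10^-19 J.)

E_1 = h²/(8m_pL²) = 1.848×10^-14 J = 1.155×10^5 eV.
Need n² > 8.96×10^6/1.155×10^5 = 77.58, i.e. n > 8.808.
The smallest integer satisfying this is n = 9.

n = 9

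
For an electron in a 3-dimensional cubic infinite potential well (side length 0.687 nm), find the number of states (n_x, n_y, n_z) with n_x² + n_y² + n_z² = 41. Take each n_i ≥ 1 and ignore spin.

The level has n_x² + n_y² + n_z² = 41. The ordered positive-integer solutions are (1, 2, 6), (1, 6, 2), (2, 1, 6), (2, 6, 1), (3, 4, 4), (4, 3, 4), (4, 4, 3), (6, 1, 2), (6, 2, 1).
That gives 9 states.

degeneracy = 9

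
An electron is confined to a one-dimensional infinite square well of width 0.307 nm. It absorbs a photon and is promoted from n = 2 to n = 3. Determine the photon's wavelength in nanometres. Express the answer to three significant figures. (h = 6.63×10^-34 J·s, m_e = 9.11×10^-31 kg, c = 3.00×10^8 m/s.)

λ = 62.2 nm

E_1 = h²/(8m_eL²) = 6.399×10^-19 J, so ΔE = (3² − 2²)E_1 = 3.199×10^-18 J.
λ = hc/ΔE = (6.63×10^-34·3.00×10^8)/3.199×10^-18 = 6.22×10^-8 m = 62.2 nm.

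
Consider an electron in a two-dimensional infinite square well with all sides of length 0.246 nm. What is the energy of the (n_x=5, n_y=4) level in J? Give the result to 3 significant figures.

For a 2D rectangular well E = (h²/8m_e)·Σ n_i²/L_i² = (6.626×10^-34)²/(8·9.109×10^-31) · [5²/(0.246 nm)² + 4²/(0.246 nm)²].
Evaluating gives E = 4.08×10^-17 J.

E = 4.08×10^-17 J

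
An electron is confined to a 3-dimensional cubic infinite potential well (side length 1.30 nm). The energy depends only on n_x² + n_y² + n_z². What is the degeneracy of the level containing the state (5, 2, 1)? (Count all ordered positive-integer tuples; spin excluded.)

degeneracy = 6

The level has n_x² + n_y² + n_z² = 30. The ordered positive-integer solutions are (1, 2, 5), (1, 5, 2), (2, 1, 5), (2, 5, 1), (5, 1, 2), (5, 2, 1).
That gives 6 states.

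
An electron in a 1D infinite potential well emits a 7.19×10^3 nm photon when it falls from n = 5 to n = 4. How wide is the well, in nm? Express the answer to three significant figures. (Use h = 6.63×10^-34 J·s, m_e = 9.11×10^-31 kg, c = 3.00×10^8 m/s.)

L = 4.43 nm

The photon carries ΔE = hc/λ = 6.63×10^-34·3.00×10^8/7.19×10^-6 m = 2.766×10^-20 J.
Since ΔE = (5² − 4²)E_1, E_1 = 3.073×10^-21 J, and L = h/√(8m_eE_1) = 4.43×10^-9 m = 4.43 nm.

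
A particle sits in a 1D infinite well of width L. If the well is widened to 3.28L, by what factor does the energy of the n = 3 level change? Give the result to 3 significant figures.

0.0930

E_n ∝ 1/L², so the energy scales by 1/3.28² = 0.0930.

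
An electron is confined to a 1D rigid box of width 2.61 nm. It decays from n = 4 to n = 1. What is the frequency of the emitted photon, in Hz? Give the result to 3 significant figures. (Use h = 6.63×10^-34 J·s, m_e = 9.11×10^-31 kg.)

E_1 = h²/(8m_eL²) = 8.854×10^-21 J and ΔE = (4² − 1²)E_1 = 1.328×10^-19 J.
f = ΔE/h = 1.328×10^-19/6.63×10^-34 = 2.00×10^14 Hz.

f = 2.00×10^14 Hz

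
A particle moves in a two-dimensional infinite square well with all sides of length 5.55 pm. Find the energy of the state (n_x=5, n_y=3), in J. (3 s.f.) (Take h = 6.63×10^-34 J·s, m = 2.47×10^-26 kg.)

E = 2.46×10^-18 J

For a 2D rectangular well E = (h²/8m)·Σ n_i²/L_i² = (6.63×10^-34)²/(8·2.47×10^-26) · [5²/(5.55 pm)² + 3²/(5.55 pm)²].
Evaluating gives E = 2.46×10^-18 J.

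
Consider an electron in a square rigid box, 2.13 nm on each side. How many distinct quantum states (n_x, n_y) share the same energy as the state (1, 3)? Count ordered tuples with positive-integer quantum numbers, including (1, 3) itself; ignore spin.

The level has n_x² + n_y² = 10. The ordered positive-integer solutions are (1, 3), (3, 1).
That gives 2 states.

degeneracy = 2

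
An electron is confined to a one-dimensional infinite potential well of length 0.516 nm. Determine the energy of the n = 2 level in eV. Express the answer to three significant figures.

For an infinite well E_n = n²h²/(8m_eL²), so E_1 = h²/(8m_eL²) = (6.626×10^-34)²/(8·9.109×10^-31·(5.16×10^-10 m)²) = 2.263×10^-19 J.
Then E_2 = 2²·E_1 = 4·2.263×10^-19 J = 9.052×10^-19 J.
Converting, E_2 = 9.052×10^-19 J / (1.602×10^-19 J/eV) = 5.65 eV.

E_2 = 5.65 eV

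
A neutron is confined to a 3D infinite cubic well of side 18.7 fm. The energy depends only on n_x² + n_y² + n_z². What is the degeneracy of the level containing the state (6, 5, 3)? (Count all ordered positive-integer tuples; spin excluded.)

The level has n_x² + n_y² + n_z² = 70. The ordered positive-integer solutions are (3, 5, 6), (3, 6, 5), (5, 3, 6), (5, 6, 3), (6, 3, 5), (6, 5, 3).
That gives 6 states.

degeneracy = 6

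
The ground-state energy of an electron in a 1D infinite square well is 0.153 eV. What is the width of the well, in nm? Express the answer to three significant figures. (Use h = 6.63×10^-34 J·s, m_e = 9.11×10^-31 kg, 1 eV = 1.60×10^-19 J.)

L = 1.57 nm

From E_n = n²h²/(8m_eL²), L = n·h/√(8m_eE_n).
E_1 = 0.153 eV = 2.448×10^-20 J, so L = 1·6.63×10^-34/√(8·9.11×10^-31·2.448×10^-20) = 1.57×10^-9 m = 1.57 nm.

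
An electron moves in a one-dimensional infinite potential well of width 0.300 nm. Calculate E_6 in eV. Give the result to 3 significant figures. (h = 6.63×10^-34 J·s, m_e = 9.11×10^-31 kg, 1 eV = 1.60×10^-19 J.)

E_6 = 151 eV

For an infinite well E_n = n²h²/(8m_eL²), so E_1 = h²/(8m_eL²) = (6.63×10^-34)²/(8·9.11×10^-31·(3.00×10^-10 m)²) = 6.702×10^-19 J.
Then E_6 = 6²·E_1 = 36·6.702×10^-19 J = 2.413×10^-17 J.
Converting, E_6 = 2.413×10^-17 J / (1.60×10^-19 J/eV) = 151 eV.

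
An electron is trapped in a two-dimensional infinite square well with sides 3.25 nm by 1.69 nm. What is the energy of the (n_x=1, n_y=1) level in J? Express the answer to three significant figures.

For a 2D rectangular well E = (h²/8m_e)·Σ n_i²/L_i² = (6.626×10^-34)²/(8·9.109×10^-31) · [1²/(3.25 nm)² + 1²/(1.69 nm)²].
Evaluating gives E = 2.68×10^-20 J.

E = 2.68×10^-20 J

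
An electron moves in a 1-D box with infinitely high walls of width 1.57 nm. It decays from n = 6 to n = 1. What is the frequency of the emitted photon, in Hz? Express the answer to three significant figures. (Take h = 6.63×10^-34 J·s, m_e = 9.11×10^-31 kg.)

f = 1.29×10^15 Hz

E_1 = h²/(8m_eL²) = 2.447×10^-20 J and ΔE = (6² − 1²)E_1 = 8.564×10^-19 J.
f = ΔE/h = 8.564×10^-19/6.63×10^-34 = 1.29×10^15 Hz.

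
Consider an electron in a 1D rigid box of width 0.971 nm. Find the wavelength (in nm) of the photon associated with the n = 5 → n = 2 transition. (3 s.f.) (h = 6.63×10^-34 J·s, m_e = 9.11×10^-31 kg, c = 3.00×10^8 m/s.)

E_1 = h²/(8m_eL²) = 6.397×10^-20 J, so ΔE = (5² − 2²)E_1 = 1.343×10^-18 J.
λ = hc/ΔE = (6.63×10^-34·3.00×10^8)/1.343×10^-18 = 1.48×10^-7 m = 148 nm.

λ = 148 nm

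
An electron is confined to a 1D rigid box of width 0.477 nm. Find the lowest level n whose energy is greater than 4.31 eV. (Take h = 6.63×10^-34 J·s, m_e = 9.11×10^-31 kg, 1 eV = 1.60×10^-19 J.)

n = 2

E_1 = h²/(8m_eL²) = 2.651×10^-19 J = 1.657 eV.
Need n² > 4.31/1.657 = 2.601, i.e. n > 1.613.
The smallest integer satisfying this is n = 2.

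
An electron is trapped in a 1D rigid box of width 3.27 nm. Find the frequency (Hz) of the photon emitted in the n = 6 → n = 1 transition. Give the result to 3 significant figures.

f = 2.98×10^14 Hz

E_1 = h²/(8m_eL²) = 5.634×10^-21 J and ΔE = (6² − 1²)E_1 = 1.972×10^-19 J.
f = ΔE/h = 1.972×10^-19/6.626×10^-34 = 2.98×10^14 Hz.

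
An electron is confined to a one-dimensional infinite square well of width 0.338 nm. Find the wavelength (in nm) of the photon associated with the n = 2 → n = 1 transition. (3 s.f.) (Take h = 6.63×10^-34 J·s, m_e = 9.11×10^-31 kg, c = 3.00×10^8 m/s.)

λ = 126 nm

E_1 = h²/(8m_eL²) = 5.279×10^-19 J, so ΔE = (2² − 1²)E_1 = 1.584×10^-18 J.
λ = hc/ΔE = (6.63×10^-34·3.00×10^8)/1.584×10^-18 = 1.26×10^-7 m = 126 nm.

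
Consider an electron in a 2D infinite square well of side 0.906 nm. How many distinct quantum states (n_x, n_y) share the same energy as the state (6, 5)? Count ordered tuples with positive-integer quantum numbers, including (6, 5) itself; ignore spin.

The level has n_x² + n_y² = 61. The ordered positive-integer solutions are (5, 6), (6, 5).
That gives 2 states.

degeneracy = 2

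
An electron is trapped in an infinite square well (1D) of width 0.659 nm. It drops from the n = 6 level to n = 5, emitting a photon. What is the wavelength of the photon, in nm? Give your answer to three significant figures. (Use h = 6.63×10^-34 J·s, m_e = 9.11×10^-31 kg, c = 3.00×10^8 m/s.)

E_1 = h²/(8m_eL²) = 1.389×10^-19 J, so ΔE = (6² − 5²)E_1 = 1.528×10^-18 J.
λ = hc/ΔE = (6.63×10^-34·3.00×10^8)/1.528×10^-18 = 1.30×10^-7 m = 130 nm.

λ = 130 nm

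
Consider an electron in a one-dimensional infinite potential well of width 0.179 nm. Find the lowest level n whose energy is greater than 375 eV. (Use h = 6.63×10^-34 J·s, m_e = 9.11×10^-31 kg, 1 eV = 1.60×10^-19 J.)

E_1 = h²/(8m_eL²) = 1.882×10^-18 J = 11.76 eV.
Need n² > 375/11.76 = 31.89, i.e. n > 5.647.
The smallest integer satisfying this is n = 6.

n = 6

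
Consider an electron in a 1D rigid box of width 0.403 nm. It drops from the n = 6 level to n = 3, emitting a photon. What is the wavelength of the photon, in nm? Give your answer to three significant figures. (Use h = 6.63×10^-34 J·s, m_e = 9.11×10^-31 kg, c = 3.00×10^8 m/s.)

E_1 = h²/(8m_eL²) = 3.714×10^-19 J, so ΔE = (6² − 3²)E_1 = 1.003×10^-17 J.
λ = hc/ΔE = (6.63×10^-34·3.00×10^8)/1.003×10^-17 = 1.98×10^-8 m = 19.8 nm.

λ = 19.8 nm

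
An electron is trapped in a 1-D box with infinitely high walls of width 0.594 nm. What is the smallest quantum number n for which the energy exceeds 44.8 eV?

E_1 = h²/(8m_eL²) = 1.708×10^-19 J = 1.066 eV.
Need n² > 44.8/1.066 = 42.03, i.e. n > 6.483.
The smallest integer satisfying this is n = 7.

n = 7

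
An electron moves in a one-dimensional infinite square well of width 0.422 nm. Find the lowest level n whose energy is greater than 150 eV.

E_1 = h²/(8m_eL²) = 3.383×10^-19 J = 2.112 eV.
Need n² > 150/2.112 = 71.02, i.e. n > 8.427.
The smallest integer satisfying this is n = 9.

n = 9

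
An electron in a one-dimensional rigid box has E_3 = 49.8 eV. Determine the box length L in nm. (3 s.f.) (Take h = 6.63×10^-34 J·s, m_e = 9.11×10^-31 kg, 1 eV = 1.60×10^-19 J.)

From E_n = n²h²/(8m_eL²), L = n·h/√(8m_eE_n).
E_3 = 49.8 eV = 7.968×10^-18 J, so L = 3·6.63×10^-34/√(8·9.11×10^-31·7.968×10^-18) = 2.61×10^-10 m = 0.261 nm.

L = 0.261 nm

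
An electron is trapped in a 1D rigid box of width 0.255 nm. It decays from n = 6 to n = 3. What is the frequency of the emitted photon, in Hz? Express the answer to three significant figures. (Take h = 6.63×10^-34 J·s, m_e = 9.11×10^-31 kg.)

E_1 = h²/(8m_eL²) = 9.276×10^-19 J and ΔE = (6² − 3²)E_1 = 2.505×10^-17 J.
f = ΔE/h = 2.505×10^-17/6.63×10^-34 = 3.78×10^16 Hz.

f = 3.78×10^16 Hz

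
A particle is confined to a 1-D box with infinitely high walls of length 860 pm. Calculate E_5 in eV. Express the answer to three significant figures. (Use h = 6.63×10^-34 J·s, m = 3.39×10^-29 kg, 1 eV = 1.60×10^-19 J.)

E_5 = 0.342 eV

For an infinite well E_n = n²h²/(8mL²), so E_1 = h²/(8mL²) = (6.63×10^-34)²/(8·3.39×10^-29·(8.60×10^-10 m)²) = 2.191×10^-21 J.
Then E_5 = 5²·E_1 = 25·2.191×10^-21 J = 5.478×10^-20 J.
Converting, E_5 = 5.478×10^-20 J / (1.60×10^-19 J/eV) = 0.342 eV.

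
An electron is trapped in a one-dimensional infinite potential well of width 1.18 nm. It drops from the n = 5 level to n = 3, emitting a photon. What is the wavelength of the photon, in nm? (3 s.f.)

E_1 = h²/(8m_eL²) = 4.327×10^-20 J, so ΔE = (5² − 3²)E_1 = 6.923×10^-19 J.
λ = hc/ΔE = (6.626×10^-34·2.998×10^8)/6.923×10^-19 = 2.87×10^-7 m = 287 nm.

λ = 287 nm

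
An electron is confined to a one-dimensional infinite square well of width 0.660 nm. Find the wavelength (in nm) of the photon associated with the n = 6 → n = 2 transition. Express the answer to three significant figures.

λ = 44.9 nm

E_1 = h²/(8m_eL²) = 1.383×10^-19 J, so ΔE = (6² − 2²)E_1 = 4.426×10^-18 J.
λ = hc/ΔE = (6.626×10^-34·2.998×10^8)/4.426×10^-18 = 4.49×10^-8 m = 44.9 nm.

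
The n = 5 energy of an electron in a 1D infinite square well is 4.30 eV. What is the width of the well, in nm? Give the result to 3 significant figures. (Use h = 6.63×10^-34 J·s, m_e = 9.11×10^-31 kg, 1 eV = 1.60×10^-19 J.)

L = 1.48 nm

From E_n = n²h²/(8m_eL²), L = n·h/√(8m_eE_n).
E_5 = 4.30 eV = 6.880×10^-19 J, so L = 5·6.63×10^-34/√(8·9.11×10^-31·6.880×10^-19) = 1.48×10^-9 m = 1.48 nm.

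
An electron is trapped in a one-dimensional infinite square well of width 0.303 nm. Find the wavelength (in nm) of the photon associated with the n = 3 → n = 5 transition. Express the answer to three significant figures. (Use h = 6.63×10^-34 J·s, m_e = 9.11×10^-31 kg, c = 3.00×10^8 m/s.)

E_1 = h²/(8m_eL²) = 6.570×10^-19 J, so ΔE = (5² − 3²)E_1 = 1.051×10^-17 J.
λ = hc/ΔE = (6.63×10^-34·3.00×10^8)/1.051×10^-17 = 1.89×10^-8 m = 18.9 nm.

λ = 18.9 nm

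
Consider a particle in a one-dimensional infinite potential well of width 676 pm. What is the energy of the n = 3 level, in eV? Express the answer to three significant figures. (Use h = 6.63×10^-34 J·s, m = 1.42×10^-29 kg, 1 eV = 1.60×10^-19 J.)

For an infinite well E_n = n²h²/(8mL²), so E_1 = h²/(8mL²) = (6.63×10^-34)²/(8·1.42×10^-29·(6.76×10^-10 m)²) = 8.468×10^-21 J.
Then E_3 = 3²·E_1 = 9·8.468×10^-21 J = 7.621×10^-20 J.
Converting, E_3 = 7.621×10^-20 J / (1.60×10^-19 J/eV) = 0.476 eV.

E_3 = 0.476 eV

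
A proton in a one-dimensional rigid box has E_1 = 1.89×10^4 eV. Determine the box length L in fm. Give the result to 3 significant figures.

L = 104 fm

From E_n = n²h²/(8m_pL²), L = n·h/√(8m_pE_n).
E_1 = 1.89×10^4 eV = 3.028×10^-15 J, so L = 1·6.626×10^-34/√(8·1.673×10^-27·3.028×10^-15) = 1.04×10^-13 m = 104 fm.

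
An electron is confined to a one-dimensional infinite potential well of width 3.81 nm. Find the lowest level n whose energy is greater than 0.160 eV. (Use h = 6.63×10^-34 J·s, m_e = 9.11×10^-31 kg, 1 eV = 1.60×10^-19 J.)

E_1 = h²/(8m_eL²) = 4.155×10^-21 J = 0.02597 eV.
Need n² > 0.160/0.02597 = 6.161, i.e. n > 2.482.
The smallest integer satisfying this is n = 3.

n = 3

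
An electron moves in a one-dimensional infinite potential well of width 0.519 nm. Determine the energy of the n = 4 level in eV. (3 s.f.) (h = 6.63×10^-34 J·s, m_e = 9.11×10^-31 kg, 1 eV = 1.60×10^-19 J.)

E_4 = 22.4 eV

For an infinite well E_n = n²h²/(8m_eL²), so E_1 = h²/(8m_eL²) = (6.63×10^-34)²/(8·9.11×10^-31·(5.19×10^-10 m)²) = 2.239×10^-19 J.
Then E_4 = 4²·E_1 = 16·2.239×10^-19 J = 3.582×10^-18 J.
Converting, E_4 = 3.582×10^-18 J / (1.60×10^-19 J/eV) = 22.4 eV.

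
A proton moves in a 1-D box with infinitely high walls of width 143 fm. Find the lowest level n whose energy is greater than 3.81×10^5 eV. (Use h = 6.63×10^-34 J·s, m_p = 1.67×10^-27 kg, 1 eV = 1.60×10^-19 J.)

n = 7

E_1 = h²/(8m_pL²) = 1.609×10^-15 J = 1.006×10^4 eV.
Need n² > 3.81×10^5/1.006×10^4 = 37.87, i.e. n > 6.154.
The smallest integer satisfying this is n = 7.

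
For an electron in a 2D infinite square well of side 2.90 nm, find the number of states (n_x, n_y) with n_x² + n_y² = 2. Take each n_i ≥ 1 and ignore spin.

The level has n_x² + n_y² = 2. The ordered positive-integer solutions are (1, 1).
That gives 1 state.

degeneracy = 1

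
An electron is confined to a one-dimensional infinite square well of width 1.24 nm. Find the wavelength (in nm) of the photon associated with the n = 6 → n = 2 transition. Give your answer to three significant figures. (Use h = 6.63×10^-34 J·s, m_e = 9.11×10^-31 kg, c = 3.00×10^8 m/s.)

E_1 = h²/(8m_eL²) = 3.923×10^-20 J, so ΔE = (6² − 2²)E_1 = 1.255×10^-18 J.
λ = hc/ΔE = (6.63×10^-34·3.00×10^8)/1.255×10^-18 = 1.58×10^-7 m = 158 nm.

λ = 158 nm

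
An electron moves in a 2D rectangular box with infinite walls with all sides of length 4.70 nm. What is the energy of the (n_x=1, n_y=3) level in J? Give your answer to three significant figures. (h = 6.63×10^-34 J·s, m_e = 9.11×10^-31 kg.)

E = 2.73×10^-20 J

For a 2D rectangular well E = (h²/8m_e)·Σ n_i²/L_i² = (6.63×10^-34)²/(8·9.11×10^-31) · [1²/(4.70 nm)² + 3²/(4.70 nm)²].
Evaluating gives E = 2.73×10^-20 J.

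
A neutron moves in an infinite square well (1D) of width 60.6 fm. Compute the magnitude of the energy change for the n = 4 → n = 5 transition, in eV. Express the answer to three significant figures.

E_1 = h²/(8m_nL²) = 8.922×10^-15 J.
|ΔE| = |4² − 5²|·E_1 = 9·8.922×10^-15 J = 8.030×10^-14 J = 5.01×10^5 eV.

|ΔE| = 5.01×10^5 eV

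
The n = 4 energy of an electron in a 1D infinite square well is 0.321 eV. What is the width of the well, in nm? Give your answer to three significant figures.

L = 4.33 nm

From E_n = n²h²/(8m_eL²), L = n·h/√(8m_eE_n).
E_4 = 0.321 eV = 5.142×10^-20 J, so L = 4·6.626×10^-34/√(8·9.109×10^-31·5.142×10^-20) = 4.33×10^-9 m = 4.33 nm.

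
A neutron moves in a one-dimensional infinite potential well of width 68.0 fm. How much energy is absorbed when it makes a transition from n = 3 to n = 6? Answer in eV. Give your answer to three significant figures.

|ΔE| = 1.19×10^6 eV

E_1 = h²/(8m_nL²) = 7.086×10^-15 J.
|ΔE| = |3² − 6²|·E_1 = 27·7.086×10^-15 J = 1.913×10^-13 J = 1.19×10^6 eV.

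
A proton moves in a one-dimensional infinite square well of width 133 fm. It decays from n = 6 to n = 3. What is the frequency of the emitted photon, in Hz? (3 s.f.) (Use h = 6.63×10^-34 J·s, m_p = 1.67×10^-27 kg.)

f = 7.57×10^19 Hz

E_1 = h²/(8m_pL²) = 1.860×10^-15 J and ΔE = (6² − 3²)E_1 = 5.022×10^-14 J.
f = ΔE/h = 5.022×10^-14/6.63×10^-34 = 7.57×10^19 Hz.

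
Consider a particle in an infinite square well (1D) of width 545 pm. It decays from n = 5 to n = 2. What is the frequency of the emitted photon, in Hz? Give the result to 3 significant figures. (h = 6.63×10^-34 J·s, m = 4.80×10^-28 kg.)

f = 1.22×10^13 Hz

E_1 = h²/(8mL²) = 3.854×10^-22 J and ΔE = (5² − 2²)E_1 = 8.093×10^-21 J.
f = ΔE/h = 8.093×10^-21/6.63×10^-34 = 1.22×10^13 Hz.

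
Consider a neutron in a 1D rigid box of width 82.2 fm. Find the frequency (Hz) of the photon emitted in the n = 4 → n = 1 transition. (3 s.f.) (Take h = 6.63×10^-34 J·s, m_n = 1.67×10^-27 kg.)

E_1 = h²/(8m_nL²) = 4.869×10^-15 J and ΔE = (4² − 1²)E_1 = 7.304×10^-14 J.
f = ΔE/h = 7.304×10^-14/6.63×10^-34 = 1.10×10^20 Hz.

f = 1.10×10^20 Hz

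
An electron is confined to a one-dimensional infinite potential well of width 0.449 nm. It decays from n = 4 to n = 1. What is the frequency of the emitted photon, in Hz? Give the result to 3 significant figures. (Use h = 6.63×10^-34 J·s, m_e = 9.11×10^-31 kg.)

E_1 = h²/(8m_eL²) = 2.992×10^-19 J and ΔE = (4² − 1²)E_1 = 4.488×10^-18 J.
f = ΔE/h = 4.488×10^-18/6.63×10^-34 = 6.77×10^15 Hz.

f = 6.77×10^15 Hz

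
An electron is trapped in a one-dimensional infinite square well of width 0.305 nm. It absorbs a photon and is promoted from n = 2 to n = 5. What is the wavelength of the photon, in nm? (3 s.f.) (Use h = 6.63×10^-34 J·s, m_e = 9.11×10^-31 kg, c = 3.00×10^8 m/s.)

λ = 14.6 nm

E_1 = h²/(8m_eL²) = 6.484×10^-19 J, so ΔE = (5² − 2²)E_1 = 1.362×10^-17 J.
λ = hc/ΔE = (6.63×10^-34·3.00×10^8)/1.362×10^-17 = 1.46×10^-8 m = 14.6 nm.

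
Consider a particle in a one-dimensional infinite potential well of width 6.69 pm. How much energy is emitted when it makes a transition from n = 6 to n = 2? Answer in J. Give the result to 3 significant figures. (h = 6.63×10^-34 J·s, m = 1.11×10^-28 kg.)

E_1 = h²/(8mL²) = 1.106×10^-17 J.
|ΔE| = |6² − 2²|·E_1 = 32·1.106×10^-17 J = 3.54×10^-16 J.

|ΔE| = 3.54×10^-16 J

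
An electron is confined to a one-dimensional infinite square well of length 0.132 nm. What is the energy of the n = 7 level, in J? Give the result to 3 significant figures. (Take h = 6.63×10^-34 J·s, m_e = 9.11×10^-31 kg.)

For an infinite well E_n = n²h²/(8m_eL²), so E_1 = h²/(8m_eL²) = (6.63×10^-34)²/(8·9.11×10^-31·(1.32×10^-10 m)²) = 3.462×10^-18 J.
Then E_7 = 7²·E_1 = 49·3.462×10^-18 J = 1.70×10^-16 J.

E_7 = 1.70×10^-16 J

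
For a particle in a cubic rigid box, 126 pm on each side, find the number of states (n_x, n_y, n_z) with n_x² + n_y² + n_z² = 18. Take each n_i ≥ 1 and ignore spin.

The level has n_x² + n_y² + n_z² = 18. The ordered positive-integer solutions are (1, 1, 4), (1, 4, 1), (4, 1, 1).
That gives 3 states.

degeneracy = 3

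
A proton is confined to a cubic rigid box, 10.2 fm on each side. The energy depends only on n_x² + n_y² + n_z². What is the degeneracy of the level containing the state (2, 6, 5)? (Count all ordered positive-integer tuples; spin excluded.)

The level has n_x² + n_y² + n_z² = 65. The ordered positive-integer solutions are (2, 5, 6), (2, 6, 5), (5, 2, 6), (5, 6, 2), (6, 2, 5), (6, 5, 2).
That gives 6 states.

degeneracy = 6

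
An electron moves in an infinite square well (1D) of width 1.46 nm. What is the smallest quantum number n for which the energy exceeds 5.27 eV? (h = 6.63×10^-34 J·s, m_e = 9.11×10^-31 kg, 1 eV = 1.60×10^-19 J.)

E_1 = h²/(8m_eL²) = 2.830×10^-20 J = 0.1769 eV.
Need n² > 5.27/0.1769 = 29.79, i.e. n > 5.458.
The smallest integer satisfying this is n = 6.

n = 6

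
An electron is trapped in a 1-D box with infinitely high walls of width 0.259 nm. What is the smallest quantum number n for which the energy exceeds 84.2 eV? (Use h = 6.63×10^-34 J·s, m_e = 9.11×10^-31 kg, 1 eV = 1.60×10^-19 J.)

E_1 = h²/(8m_eL²) = 8.991×10^-19 J = 5.619 eV.
Need n² > 84.2/5.619 = 14.98, i.e. n > 3.870.
The smallest integer satisfying this is n = 4.

n = 4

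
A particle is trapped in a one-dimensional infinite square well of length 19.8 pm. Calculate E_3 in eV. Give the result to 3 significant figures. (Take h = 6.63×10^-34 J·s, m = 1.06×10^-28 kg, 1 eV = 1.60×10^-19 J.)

E_3 = 74.4 eV

For an infinite well E_n = n²h²/(8mL²), so E_1 = h²/(8mL²) = (6.63×10^-34)²/(8·1.06×10^-28·(1.98×10^-11 m)²) = 1.322×10^-18 J.
Then E_3 = 3²·E_1 = 9·1.322×10^-18 J = 1.190×10^-17 J.
Converting, E_3 = 1.190×10^-17 J / (1.60×10^-19 J/eV) = 74.4 eV.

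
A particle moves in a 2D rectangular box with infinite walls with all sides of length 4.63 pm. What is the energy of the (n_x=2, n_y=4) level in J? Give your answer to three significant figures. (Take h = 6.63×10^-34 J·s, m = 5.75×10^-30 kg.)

E = 8.92×10^-15 J

For a 2D rectangular well E = (h²/8m)·Σ n_i²/L_i² = (6.63×10^-34)²/(8·5.75×10^-30) · [2²/(4.63 pm)² + 4²/(4.63 pm)²].
Evaluating gives E = 8.92×10^-15 J.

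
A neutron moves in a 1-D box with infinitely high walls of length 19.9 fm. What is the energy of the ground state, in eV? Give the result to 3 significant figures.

E_1 = 5.16×10^5 eV

For an infinite well E_n = n²h²/(8m_nL²), so E_1 = h²/(8m_nL²) = (6.626×10^-34)²/(8·1.675×10^-27·(1.99×10^-14 m)²) = 8.274×10^-14 J.
Converting, E_1 = 8.274×10^-14 J / (1.602×10^-19 J/eV) = 5.16×10^5 eV.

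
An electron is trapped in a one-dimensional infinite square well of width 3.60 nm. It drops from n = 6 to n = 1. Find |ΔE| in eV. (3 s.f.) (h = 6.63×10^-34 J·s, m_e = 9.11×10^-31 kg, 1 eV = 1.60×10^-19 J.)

|ΔE| = 1.02 eV

E_1 = h²/(8m_eL²) = 4.654×10^-21 J.
|ΔE| = |6² − 1²|·E_1 = 35·4.654×10^-21 J = 1.629×10^-19 J = 1.02 eV.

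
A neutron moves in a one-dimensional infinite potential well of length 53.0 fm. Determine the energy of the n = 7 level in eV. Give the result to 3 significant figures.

E_7 = 3.57×10^6 eV

For an infinite well E_n = n²h²/(8m_nL²), so E_1 = h²/(8m_nL²) = (6.626×10^-34)²/(8·1.675×10^-27·(5.30×10^-14 m)²) = 1.166×10^-14 J.
Then E_7 = 7²·E_1 = 49·1.166×10^-14 J = 5.713×10^-13 J.
Converting, E_7 = 5.713×10^-13 J / (1.602×10^-19 J/eV) = 3.57×10^6 eV.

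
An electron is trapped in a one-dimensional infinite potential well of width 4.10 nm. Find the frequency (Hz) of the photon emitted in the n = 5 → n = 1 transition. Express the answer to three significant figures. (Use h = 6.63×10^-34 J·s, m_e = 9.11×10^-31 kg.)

E_1 = h²/(8m_eL²) = 3.588×10^-21 J and ΔE = (5² − 1²)E_1 = 8.611×10^-20 J.
f = ΔE/h = 8.611×10^-20/6.63×10^-34 = 1.30×10^14 Hz.

f = 1.30×10^14 Hz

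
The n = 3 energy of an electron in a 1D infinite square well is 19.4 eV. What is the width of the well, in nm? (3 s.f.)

From E_n = n²h²/(8m_eL²), L = n·h/√(8m_eE_n).
E_3 = 19.4 eV = 3.108×10^-18 J, so L = 3·6.626×10^-34/√(8·9.109×10^-31·3.108×10^-18) = 4.18×10^-10 m = 0.418 nm.

L = 0.418 nm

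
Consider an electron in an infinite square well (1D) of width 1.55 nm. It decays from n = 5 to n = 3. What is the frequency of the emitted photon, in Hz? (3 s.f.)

E_1 = h²/(8m_eL²) = 2.508×10^-20 J and ΔE = (5² − 3²)E_1 = 4.013×10^-19 J.
f = ΔE/h = 4.013×10^-19/6.626×10^-34 = 6.06×10^14 Hz.

f = 6.06×10^14 Hz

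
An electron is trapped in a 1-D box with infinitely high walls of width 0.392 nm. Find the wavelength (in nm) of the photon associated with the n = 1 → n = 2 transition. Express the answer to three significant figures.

λ = 169 nm

E_1 = h²/(8m_eL²) = 3.921×10^-19 J, so ΔE = (2² − 1²)E_1 = 1.176×10^-18 J.
λ = hc/ΔE = (6.626×10^-34·2.998×10^8)/1.176×10^-18 = 1.69×10^-7 m = 169 nm.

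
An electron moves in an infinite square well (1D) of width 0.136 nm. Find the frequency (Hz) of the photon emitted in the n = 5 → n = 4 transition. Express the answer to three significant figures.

f = 4.42×10^16 Hz

E_1 = h²/(8m_eL²) = 3.257×10^-18 J and ΔE = (5² − 4²)E_1 = 2.931×10^-17 J.
f = ΔE/h = 2.931×10^-17/6.626×10^-34 = 4.42×10^16 Hz.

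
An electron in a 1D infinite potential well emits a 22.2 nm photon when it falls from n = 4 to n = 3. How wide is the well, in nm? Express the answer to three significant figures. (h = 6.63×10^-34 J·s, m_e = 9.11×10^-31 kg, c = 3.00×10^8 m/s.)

The photon carries ΔE = hc/λ = 6.63×10^-34·3.00×10^8/2.22×10^-8 m = 8.959×10^-18 J.
Since ΔE = (4² − 3²)E_1, E_1 = 1.280×10^-18 J, and L = h/√(8m_eE_1) = 2.17×10^-10 m = 0.217 nm.

L = 0.217 nm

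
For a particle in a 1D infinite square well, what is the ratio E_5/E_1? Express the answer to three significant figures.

25.0

E_n ∝ n², so E_5/E_1 = 5²/1² = 25/1 = 25.0.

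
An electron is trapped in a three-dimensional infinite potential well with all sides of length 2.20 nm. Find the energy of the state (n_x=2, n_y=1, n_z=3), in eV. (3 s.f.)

E = 1.09 eV

For a 3D rectangular well E = (h²/8m_e)·Σ n_i²/L_i² = (6.626×10^-34)²/(8·9.109×10^-31) · [2²/(2.20 nm)² + 1²/(2.20 nm)² + 3²/(2.20 nm)²].
Evaluating gives E = 1.743×10^-19 J = 1.09 eV.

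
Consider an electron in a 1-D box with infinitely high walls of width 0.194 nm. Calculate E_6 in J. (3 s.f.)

E_6 = 5.76×10^-17 J

For an infinite well E_n = n²h²/(8m_eL²), so E_1 = h²/(8m_eL²) = (6.626×10^-34)²/(8·9.109×10^-31·(1.94×10^-10 m)²) = 1.601×10^-18 J.
Then E_6 = 6²·E_1 = 36·1.601×10^-18 J = 5.76×10^-17 J.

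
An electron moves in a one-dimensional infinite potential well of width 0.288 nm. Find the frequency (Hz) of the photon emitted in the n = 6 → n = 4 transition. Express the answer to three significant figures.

E_1 = h²/(8m_eL²) = 7.264×10^-19 J and ΔE = (6² − 4²)E_1 = 1.453×10^-17 J.
f = ΔE/h = 1.453×10^-17/6.626×10^-34 = 2.19×10^16 Hz.

f = 2.19×10^16 Hz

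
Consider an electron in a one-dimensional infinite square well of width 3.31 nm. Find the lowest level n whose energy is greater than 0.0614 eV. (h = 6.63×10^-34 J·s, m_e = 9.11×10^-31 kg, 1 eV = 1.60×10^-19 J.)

n = 2

E_1 = h²/(8m_eL²) = 5.505×10^-21 J = 0.03441 eV.
Need n² > 0.0614/0.03441 = 1.784, i.e. n > 1.336.
The smallest integer satisfying this is n = 2.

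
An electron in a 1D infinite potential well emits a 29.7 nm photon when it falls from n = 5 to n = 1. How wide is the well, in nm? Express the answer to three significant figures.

L = 0.465 nm

The photon carries ΔE = hc/λ = 6.626×10^-34·2.998×10^8/2.97×10^-8 m = 6.688×10^-18 J.
Since ΔE = (5² − 1²)E_1, E_1 = 2.787×10^-19 J, and L = h/√(8m_eE_1) = 4.65×10^-10 m = 0.465 nm.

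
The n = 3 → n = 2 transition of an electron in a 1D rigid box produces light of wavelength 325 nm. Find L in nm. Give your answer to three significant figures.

The photon carries ΔE = hc/λ = 6.626×10^-34·2.998×10^8/3.25×10^-7 m = 6.112×10^-19 J.
Since ΔE = (3² − 2²)E_1, E_1 = 1.222×10^-19 J, and L = h/√(8m_eE_1) = 7.02×10^-10 m = 0.702 nm.

L = 0.702 nm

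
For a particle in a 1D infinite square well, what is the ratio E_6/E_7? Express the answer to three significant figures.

0.735

E_n ∝ n², so E_6/E_7 = 6²/7² = 36/49 = 0.735.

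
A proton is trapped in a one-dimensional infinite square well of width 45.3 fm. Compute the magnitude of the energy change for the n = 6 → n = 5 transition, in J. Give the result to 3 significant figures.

E_1 = h²/(8m_pL²) = 1.599×10^-14 J.
|ΔE| = |6² − 5²|·E_1 = 11·1.599×10^-14 J = 1.76×10^-13 J.

|ΔE| = 1.76×10^-13 J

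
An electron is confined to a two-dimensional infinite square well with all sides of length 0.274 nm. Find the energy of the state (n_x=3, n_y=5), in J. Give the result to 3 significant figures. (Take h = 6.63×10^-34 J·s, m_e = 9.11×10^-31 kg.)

For a 2D rectangular well E = (h²/8m_e)·Σ n_i²/L_i² = (6.63×10^-34)²/(8·9.11×10^-31) · [3²/(0.274 nm)² + 5²/(0.274 nm)²].
Evaluating gives E = 2.73×10^-17 J.

E = 2.73×10^-17 J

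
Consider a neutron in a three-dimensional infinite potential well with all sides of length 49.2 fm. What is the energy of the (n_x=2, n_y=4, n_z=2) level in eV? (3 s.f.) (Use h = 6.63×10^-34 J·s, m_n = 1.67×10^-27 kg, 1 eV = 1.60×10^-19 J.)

For a 3D rectangular well E = (h²/8m_n)·Σ n_i²/L_i² = (6.63×10^-34)²/(8·1.67×10^-27) · [2²/(49.2 fm)² + 4²/(49.2 fm)² + 2²/(49.2 fm)²].
Evaluating gives E = 3.262×10^-13 J = 2.04×10^6 eV.

E = 2.04×10^6 eV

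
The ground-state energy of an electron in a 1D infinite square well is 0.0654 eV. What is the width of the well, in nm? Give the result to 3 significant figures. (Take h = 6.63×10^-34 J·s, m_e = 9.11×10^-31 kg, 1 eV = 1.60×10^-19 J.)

L = 2.40 nm

From E_n = n²h²/(8m_eL²), L = n·h/√(8m_eE_n).
E_1 = 0.0654 eV = 1.046×10^-20 J, so L = 1·6.63×10^-34/√(8·9.11×10^-31·1.046×10^-20) = 2.40×10^-9 m = 2.40 nm.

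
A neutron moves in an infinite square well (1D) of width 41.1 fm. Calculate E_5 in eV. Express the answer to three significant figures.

E_5 = 3.03×10^6 eV

For an infinite well E_n = n²h²/(8m_nL²), so E_1 = h²/(8m_nL²) = (6.626×10^-34)²/(8·1.675×10^-27·(4.11×10^-14 m)²) = 1.940×10^-14 J.
Then E_5 = 5²·E_1 = 25·1.940×10^-14 J = 4.850×10^-13 J.
Converting, E_5 = 4.850×10^-13 J / (1.602×10^-19 J/eV) = 3.03×10^6 eV.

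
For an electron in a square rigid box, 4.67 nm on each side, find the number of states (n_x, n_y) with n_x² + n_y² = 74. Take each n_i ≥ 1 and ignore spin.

The level has n_x² + n_y² = 74. The ordered positive-integer solutions are (5, 7), (7, 5).
That gives 2 states.

degeneracy = 2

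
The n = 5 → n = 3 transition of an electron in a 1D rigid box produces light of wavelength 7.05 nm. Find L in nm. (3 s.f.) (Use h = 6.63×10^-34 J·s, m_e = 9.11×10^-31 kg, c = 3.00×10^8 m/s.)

The photon carries ΔE = hc/λ = 6.63×10^-34·3.00×10^8/7.05×10^-9 m = 2.821×10^-17 J.
Since ΔE = (5² − 3²)E_1, E_1 = 1.763×10^-18 J, and L = h/√(8m_eE_1) = 1.85×10^-10 m = 0.185 nm.

L = 0.185 nm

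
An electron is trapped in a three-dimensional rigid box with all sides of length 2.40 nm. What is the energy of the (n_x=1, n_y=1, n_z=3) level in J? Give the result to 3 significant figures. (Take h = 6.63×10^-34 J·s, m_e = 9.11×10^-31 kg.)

For a 3D rectangular well E = (h²/8m_e)·Σ n_i²/L_i² = (6.63×10^-34)²/(8·9.11×10^-31) · [1²/(2.40 nm)² + 1²/(2.40 nm)² + 3²/(2.40 nm)²].
Evaluating gives E = 1.15×10^-19 J.

E = 1.15×10^-19 J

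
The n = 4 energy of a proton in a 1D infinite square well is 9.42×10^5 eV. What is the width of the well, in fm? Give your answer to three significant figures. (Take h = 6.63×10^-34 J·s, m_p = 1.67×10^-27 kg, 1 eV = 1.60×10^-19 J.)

From E_n = n²h²/(8m_pL²), L = n·h/√(8m_pE_n).
E_4 = 9.42×10^5 eV = 1.507×10^-13 J, so L = 4·6.63×10^-34/√(8·1.67×10^-27·1.507×10^-13) = 5.91×10^-14 m = 59.1 fm.

L = 59.1 fm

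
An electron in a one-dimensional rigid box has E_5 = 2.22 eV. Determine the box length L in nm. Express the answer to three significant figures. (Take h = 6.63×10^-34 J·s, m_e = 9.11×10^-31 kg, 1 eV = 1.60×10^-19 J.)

From E_n = n²h²/(8m_eL²), L = n·h/√(8m_eE_n).
E_5 = 2.22 eV = 3.552×10^-19 J, so L = 5·6.63×10^-34/√(8·9.11×10^-31·3.552×10^-19) = 2.06×10^-9 m = 2.06 nm.

L = 2.06 nm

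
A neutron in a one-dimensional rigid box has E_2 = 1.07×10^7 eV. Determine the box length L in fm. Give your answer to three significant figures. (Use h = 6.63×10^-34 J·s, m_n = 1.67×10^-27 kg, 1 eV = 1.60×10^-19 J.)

L = 8.77 fm

From E_n = n²h²/(8m_nL²), L = n·h/√(8m_nE_n).
E_2 = 1.07×10^7 eV = 1.712×10^-12 J, so L = 2·6.63×10^-34/√(8·1.67×10^-27·1.712×10^-12) = 8.77×10^-15 m = 8.77 fm.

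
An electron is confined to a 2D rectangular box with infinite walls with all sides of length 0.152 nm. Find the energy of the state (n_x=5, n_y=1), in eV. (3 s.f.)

E = 423 eV

For a 2D rectangular well E = (h²/8m_e)·Σ n_i²/L_i² = (6.626×10^-34)²/(8·9.109×10^-31) · [5²/(0.152 nm)² + 1²/(0.152 nm)²].
Evaluating gives E = 6.780×10^-17 J = 423 eV.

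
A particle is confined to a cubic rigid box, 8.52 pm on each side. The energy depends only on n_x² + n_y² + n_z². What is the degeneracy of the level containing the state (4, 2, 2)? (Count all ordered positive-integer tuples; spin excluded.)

degeneracy = 3

The level has n_x² + n_y² + n_z² = 24. The ordered positive-integer solutions are (2, 2, 4), (2, 4, 2), (4, 2, 2).
That gives 3 states.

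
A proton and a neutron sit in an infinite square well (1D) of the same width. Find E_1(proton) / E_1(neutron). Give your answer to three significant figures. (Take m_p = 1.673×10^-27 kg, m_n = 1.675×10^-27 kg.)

1.00

E_n ∝ 1/m at fixed n and L, so the ratio is m_n/m_p = 1.675×10^-27/1.673×10^-27 = 1.00.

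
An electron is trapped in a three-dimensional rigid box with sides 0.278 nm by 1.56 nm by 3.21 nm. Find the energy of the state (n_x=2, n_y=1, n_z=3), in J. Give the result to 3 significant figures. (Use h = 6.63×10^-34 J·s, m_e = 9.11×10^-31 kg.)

E = 3.20×10^-18 J

For a 3D rectangular well E = (h²/8m_e)·Σ n_i²/L_i² = (6.63×10^-34)²/(8·9.11×10^-31) · [2²/(0.278 nm)² + 1²/(1.56 nm)² + 3²/(3.21 nm)²].
Evaluating gives E = 3.20×10^-18 J.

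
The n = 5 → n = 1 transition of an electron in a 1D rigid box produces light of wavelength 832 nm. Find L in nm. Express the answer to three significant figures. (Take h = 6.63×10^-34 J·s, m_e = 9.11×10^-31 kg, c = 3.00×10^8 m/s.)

L = 2.46 nm

The photon carries ΔE = hc/λ = 6.63×10^-34·3.00×10^8/8.32×10^-7 m = 2.391×10^-19 J.
Since ΔE = (5² − 1²)E_1, E_1 = 9.962×10^-21 J, and L = h/√(8m_eE_1) = 2.46×10^-9 m = 2.46 nm.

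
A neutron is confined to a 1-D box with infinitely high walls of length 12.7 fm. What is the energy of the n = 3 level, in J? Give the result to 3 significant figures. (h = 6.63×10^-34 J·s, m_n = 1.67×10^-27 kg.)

E_3 = 1.84×10^-12 J

For an infinite well E_n = n²h²/(8m_nL²), so E_1 = h²/(8m_nL²) = (6.63×10^-34)²/(8·1.67×10^-27·(1.27×10^-14 m)²) = 2.040×10^-13 J.
Then E_3 = 3²·E_1 = 9·2.040×10^-13 J = 1.84×10^-12 J.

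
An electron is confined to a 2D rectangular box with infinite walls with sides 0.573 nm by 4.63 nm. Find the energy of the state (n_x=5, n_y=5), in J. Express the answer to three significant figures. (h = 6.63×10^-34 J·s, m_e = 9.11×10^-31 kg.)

E = 4.66×10^-18 J

For a 2D rectangular well E = (h²/8m_e)·Σ n_i²/L_i² = (6.63×10^-34)²/(8·9.11×10^-31) · [5²/(0.573 nm)² + 5²/(4.63 nm)²].
Evaluating gives E = 4.66×10^-18 J.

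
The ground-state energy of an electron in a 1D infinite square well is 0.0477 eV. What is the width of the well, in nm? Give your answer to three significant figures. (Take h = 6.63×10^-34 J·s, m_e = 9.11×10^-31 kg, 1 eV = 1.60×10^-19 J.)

From E_n = n²h²/(8m_eL²), L = n·h/√(8m_eE_n).
E_1 = 0.0477 eV = 7.632×10^-21 J, so L = 1·6.63×10^-34/√(8·9.11×10^-31·7.632×10^-21) = 2.81×10^-9 m = 2.81 nm.

L = 2.81 nm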